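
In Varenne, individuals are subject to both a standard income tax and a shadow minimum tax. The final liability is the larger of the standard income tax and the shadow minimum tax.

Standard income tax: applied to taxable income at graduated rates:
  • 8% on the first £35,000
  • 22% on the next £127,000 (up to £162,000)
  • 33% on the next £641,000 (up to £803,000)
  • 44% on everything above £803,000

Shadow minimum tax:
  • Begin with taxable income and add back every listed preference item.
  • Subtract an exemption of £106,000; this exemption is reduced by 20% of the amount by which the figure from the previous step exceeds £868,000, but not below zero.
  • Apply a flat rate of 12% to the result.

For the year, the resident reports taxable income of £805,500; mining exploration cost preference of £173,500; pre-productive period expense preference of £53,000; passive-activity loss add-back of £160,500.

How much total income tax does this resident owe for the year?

£243,370

Shadow minimum tax:
  Adjusted income: £805,500 + £173,500 + £53,000 + £160,500 = £1,192,500
  Exemption: £106,000 − 20% × (£1,192,500 − £868,000) = £106,000 − £64,900 = £41,100
  Base: £1,192,500 − £41,100 = £1,151,400
  £1,151,400 × 12% = £138,168

Standard income tax:
  £35,000 × 8% = £2,800
  £127,000 × 22% = £27,940
  £641,000 × 33% = £211,530
  £2,500 × 44% = £1,100
  → £243,370

£243,370 > £138,168, so the standard income tax governs.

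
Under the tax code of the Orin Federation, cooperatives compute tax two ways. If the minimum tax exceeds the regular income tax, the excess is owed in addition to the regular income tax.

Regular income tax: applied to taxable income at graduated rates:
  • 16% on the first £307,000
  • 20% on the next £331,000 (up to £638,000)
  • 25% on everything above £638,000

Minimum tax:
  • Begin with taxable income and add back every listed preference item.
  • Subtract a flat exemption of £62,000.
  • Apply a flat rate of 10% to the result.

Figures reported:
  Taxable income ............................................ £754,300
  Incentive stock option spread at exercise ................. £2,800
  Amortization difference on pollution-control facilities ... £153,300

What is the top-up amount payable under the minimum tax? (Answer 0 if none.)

£0

Minimum tax:
  Adjusted income: £754,300 + £2,800 + £153,300 = £910,400
  Less exemption £62,000 → base £848,400
  £848,400 × 10% = £84,840

Regular income tax:
  £307,000 × 16% = £49,120
  £331,000 × 20% = £66,200
  £116,300 × 25% = £29,075
  → £144,395

£84,840 ≤ £144,395, so no add-on is due.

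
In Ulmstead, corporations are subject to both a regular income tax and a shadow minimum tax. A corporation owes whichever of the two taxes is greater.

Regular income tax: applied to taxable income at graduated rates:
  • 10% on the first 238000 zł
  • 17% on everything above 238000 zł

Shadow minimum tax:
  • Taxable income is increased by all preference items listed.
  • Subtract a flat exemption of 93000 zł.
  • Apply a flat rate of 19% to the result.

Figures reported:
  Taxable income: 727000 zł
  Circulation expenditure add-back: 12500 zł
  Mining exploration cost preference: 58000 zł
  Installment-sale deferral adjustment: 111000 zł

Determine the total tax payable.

154945 zł

Shadow minimum tax:
  Adjusted income: 727000 zł + 12500 zł + 58000 zł + 111000 zł = 908500 zł
  Less exemption 93000 zł → base 815500 zł
  815500 zł × 19% = 154945 zł

Regular income tax:
  238000 zł × 10% = 23800 zł
  489000 zł × 17% = 83130 zł
  → 106930 zł

154945 zł > 106930 zł, so the shadow minimum tax is the binding amount.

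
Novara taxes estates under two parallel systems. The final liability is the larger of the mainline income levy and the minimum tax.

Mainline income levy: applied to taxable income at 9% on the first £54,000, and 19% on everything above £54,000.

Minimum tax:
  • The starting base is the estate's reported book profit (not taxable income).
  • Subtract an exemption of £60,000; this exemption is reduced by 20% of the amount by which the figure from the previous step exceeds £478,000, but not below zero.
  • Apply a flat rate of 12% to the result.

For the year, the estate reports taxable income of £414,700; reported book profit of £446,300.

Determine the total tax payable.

£73,393

Mainline income levy:
  £54,000 × 9% = £4,860
  £360,700 × 19% = £68,533
  → £73,393

Minimum tax:
  Base (reported book profit): £446,300
  Exemption: £446,300 ≤ £478,000, so full £60,000 applies
  Base: £446,300 − £60,000 = £386,300
  £386,300 × 12% = £46,356

£73,393 > £46,356, so the mainline income levy governs.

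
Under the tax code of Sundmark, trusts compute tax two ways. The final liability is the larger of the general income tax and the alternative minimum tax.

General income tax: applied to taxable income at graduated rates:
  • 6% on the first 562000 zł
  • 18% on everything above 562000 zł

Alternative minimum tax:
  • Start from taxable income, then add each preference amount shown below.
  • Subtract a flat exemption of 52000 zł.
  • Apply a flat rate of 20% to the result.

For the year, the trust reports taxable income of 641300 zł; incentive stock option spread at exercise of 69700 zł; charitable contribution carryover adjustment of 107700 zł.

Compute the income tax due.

Alternative minimum tax:
  Adjusted income: 641300 zł + 69700 zł + 107700 zł = 818700 zł
  Less exemption 52000 zł → base 766700 zł
  766700 zł × 20% = 153340 zł

General income tax:
  562000 zł × 6% = 33720 zł
  79300 zł × 18% = 14274 zł
  → 47994 zł

153340 zł > 47994 zł, so the alternative minimum tax is the binding amount.

153340 zł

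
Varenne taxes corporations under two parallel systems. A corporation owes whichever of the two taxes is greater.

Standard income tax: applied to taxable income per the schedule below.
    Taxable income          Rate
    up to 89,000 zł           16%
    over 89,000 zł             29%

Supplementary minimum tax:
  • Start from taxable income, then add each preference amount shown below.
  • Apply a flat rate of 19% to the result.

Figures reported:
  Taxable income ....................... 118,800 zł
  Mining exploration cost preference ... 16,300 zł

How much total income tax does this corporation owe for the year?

25,669 zł

Standard income tax:
  89,000 zł × 16% = 14,240 zł
  29,800 zł × 29% = 8,642 zł
  → 22,882 zł

Supplementary minimum tax:
  Adjusted income: 118,800 zł + 16,300 zł = 135,100 zł
  135,100 zł × 19% = 25,669 zł

25,669 zł > 22,882 zł, so the supplementary minimum tax is the binding amount.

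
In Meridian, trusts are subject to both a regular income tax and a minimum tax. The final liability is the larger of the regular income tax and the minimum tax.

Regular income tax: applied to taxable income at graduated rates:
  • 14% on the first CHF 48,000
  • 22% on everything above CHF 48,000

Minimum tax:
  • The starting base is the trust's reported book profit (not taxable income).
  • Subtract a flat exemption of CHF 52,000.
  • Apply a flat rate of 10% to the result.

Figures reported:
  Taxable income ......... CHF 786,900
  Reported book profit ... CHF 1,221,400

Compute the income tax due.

CHF 169,278

Regular income tax:
  CHF 48,000 × 14% = CHF 6,720
  CHF 738,900 × 22% = CHF 162,558
  → CHF 169,278

Minimum tax:
  Base (reported book profit): CHF 1,221,400
  Less exemption CHF 52,000 → base CHF 1,169,400
  CHF 1,169,400 × 10% = CHF 116,940

CHF 169,278 > CHF 116,940, so the regular income tax governs.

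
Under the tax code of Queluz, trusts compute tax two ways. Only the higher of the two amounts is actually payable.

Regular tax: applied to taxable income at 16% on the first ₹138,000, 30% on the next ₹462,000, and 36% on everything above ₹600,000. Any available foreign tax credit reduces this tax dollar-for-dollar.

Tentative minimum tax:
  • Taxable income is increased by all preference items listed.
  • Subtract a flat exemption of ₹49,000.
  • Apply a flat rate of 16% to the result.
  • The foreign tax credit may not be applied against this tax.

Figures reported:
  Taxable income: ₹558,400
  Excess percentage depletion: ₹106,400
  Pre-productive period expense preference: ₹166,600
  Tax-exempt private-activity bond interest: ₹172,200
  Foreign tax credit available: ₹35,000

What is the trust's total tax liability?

₹152,736

Tentative minimum tax:
  Adjusted income: ₹558,400 + ₹106,400 + ₹166,600 + ₹172,200 = ₹1,003,600
  Less exemption ₹49,000 → base ₹954,600
  ₹954,600 × 16% = ₹152,736

Regular tax:
  ₹138,000 × 16% = ₹22,080
  ₹420,400 × 30% = ₹126,120
  → ₹148,200
  Less foreign tax credit ₹35,000 → ₹113,200

₹152,736 > ₹113,200, so the tentative minimum tax is the binding amount.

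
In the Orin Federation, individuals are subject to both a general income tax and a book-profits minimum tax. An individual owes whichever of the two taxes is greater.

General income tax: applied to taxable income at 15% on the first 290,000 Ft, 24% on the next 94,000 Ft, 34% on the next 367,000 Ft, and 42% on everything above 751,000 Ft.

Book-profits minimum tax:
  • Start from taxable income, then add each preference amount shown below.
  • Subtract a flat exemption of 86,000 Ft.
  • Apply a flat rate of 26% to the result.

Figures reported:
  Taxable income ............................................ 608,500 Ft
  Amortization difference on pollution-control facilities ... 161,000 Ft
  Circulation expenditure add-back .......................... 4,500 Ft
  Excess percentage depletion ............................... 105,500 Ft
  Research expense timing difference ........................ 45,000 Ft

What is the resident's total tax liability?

218,010 Ft

General income tax:
  290,000 Ft × 15% = 43,500 Ft
  94,000 Ft × 24% = 22,560 Ft
  224,500 Ft × 34% = 76,330 Ft
  → 142,390 Ft

Book-profits minimum tax:
  Adjusted income: 608,500 Ft + 161,000 Ft + 4,500 Ft + 105,500 Ft + 45,000 Ft = 924,500 Ft
  Less exemption 86,000 Ft → base 838,500 Ft
  838,500 Ft × 26% = 218,010 Ft

218,010 Ft > 142,390 Ft, so the book-profits minimum tax is the binding amount.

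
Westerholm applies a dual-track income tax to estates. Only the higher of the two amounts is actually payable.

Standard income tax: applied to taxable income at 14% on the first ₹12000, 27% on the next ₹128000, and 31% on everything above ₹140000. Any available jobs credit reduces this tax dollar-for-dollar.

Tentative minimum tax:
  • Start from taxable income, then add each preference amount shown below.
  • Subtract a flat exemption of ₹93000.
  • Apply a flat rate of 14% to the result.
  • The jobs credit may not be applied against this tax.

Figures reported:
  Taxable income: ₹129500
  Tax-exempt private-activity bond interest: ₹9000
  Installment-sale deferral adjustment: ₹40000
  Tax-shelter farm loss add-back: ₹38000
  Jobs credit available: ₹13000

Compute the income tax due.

₹20405

Standard income tax:
  ₹12000 × 14% = ₹1680
  ₹117500 × 27% = ₹31725
  → ₹33405
  Less jobs credit ₹13000 → ₹20405

Tentative minimum tax:
  Adjusted income: ₹129500 + ₹9000 + ₹40000 + ₹38000 = ₹216500
  Less exemption ₹93000 → base ₹123500
  ₹123500 × 14% = ₹17290

₹20405 > ₹17290, so the standard income tax governs.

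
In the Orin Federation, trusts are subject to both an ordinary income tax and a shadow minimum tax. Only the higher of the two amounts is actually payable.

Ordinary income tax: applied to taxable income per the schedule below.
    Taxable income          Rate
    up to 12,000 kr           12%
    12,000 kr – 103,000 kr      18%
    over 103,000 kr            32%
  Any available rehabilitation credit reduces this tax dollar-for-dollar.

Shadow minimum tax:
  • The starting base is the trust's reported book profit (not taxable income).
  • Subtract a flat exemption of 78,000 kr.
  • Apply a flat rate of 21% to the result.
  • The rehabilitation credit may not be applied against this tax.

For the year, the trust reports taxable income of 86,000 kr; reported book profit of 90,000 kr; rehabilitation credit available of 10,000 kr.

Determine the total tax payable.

4,760 kr

Shadow minimum tax:
  Base (reported book profit): 90,000 kr
  Less exemption 78,000 kr → base 12,000 kr
  12,000 kr × 21% = 2,520 kr

Ordinary income tax:
  12,000 kr × 12% = 1,440 kr
  74,000 kr × 18% = 13,320 kr
  → 14,760 kr
  Less rehabilitation credit 10,000 kr → 4,760 kr

4,760 kr > 2,520 kr, so the ordinary income tax governs.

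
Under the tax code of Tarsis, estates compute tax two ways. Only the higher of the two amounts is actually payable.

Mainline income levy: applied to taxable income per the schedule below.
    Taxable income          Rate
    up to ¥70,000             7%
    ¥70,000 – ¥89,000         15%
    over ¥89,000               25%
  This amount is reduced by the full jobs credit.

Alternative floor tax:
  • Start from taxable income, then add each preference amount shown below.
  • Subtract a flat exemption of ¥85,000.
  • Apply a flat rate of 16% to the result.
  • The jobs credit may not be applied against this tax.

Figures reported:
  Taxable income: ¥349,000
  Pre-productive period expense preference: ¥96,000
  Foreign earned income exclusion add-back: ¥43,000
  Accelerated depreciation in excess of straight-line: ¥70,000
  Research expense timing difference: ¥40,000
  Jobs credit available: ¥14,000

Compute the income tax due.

Alternative floor tax:
  Adjusted income: ¥349,000 + ¥96,000 + ¥43,000 + ¥70,000 + ¥40,000 = ¥598,000
  Less exemption ¥85,000 → base ¥513,000
  ¥513,000 × 16% = ¥82,080

Mainline income levy:
  ¥70,000 × 7% = ¥4,900
  ¥19,000 × 15% = ¥2,850
  ¥260,000 × 25% = ¥65,000
  → ¥72,750
  Less jobs credit ¥14,000 → ¥58,750

¥82,080 > ¥58,750, so the alternative floor tax is the binding amount.

¥82,080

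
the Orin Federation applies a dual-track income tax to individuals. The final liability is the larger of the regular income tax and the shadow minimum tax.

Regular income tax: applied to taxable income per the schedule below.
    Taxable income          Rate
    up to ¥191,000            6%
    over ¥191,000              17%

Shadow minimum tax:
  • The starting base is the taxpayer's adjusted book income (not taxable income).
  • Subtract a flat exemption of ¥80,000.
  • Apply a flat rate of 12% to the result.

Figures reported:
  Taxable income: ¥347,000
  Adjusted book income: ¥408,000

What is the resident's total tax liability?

Shadow minimum tax:
  Base (adjusted book income): ¥408,000
  Less exemption ¥80,000 → base ¥328,000
  ¥328,000 × 12% = ¥39,360

Regular income tax:
  ¥191,000 × 6% = ¥11,460
  ¥156,000 × 17% = ¥26,520
  → ¥37,980

¥39,360 > ¥37,980, so the shadow minimum tax is the binding amount.

¥39,360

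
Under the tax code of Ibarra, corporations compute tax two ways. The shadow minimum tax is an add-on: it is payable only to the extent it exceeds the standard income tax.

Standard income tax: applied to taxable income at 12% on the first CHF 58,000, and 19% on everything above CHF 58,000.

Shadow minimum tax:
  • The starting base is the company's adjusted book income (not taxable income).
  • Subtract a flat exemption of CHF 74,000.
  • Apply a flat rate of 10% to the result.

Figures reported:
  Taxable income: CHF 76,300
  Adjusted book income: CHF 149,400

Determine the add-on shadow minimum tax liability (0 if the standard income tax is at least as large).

CHF 0

Shadow minimum tax:
  Base (adjusted book income): CHF 149,400
  Less exemption CHF 74,000 → base CHF 75,400
  CHF 75,400 × 10% = CHF 7,540

Standard income tax:
  CHF 58,000 × 12% = CHF 6,960
  CHF 18,300 × 19% = CHF 3,477
  → CHF 10,437

CHF 7,540 ≤ CHF 10,437, so no add-on is due.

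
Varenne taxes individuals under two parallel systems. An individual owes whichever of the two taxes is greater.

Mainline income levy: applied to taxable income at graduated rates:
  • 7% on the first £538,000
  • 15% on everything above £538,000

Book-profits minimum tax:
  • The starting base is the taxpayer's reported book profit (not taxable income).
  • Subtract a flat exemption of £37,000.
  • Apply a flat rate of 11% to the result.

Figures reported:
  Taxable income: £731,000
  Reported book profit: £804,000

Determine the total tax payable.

£84,370

Mainline income levy:
  £538,000 × 7% = £37,660
  £193,000 × 15% = £28,950
  → £66,610

Book-profits minimum tax:
  Base (reported book profit): £804,000
  Less exemption £37,000 → base £767,000
  £767,000 × 11% = £84,370

£84,370 > £66,610, so the book-profits minimum tax is the binding amount.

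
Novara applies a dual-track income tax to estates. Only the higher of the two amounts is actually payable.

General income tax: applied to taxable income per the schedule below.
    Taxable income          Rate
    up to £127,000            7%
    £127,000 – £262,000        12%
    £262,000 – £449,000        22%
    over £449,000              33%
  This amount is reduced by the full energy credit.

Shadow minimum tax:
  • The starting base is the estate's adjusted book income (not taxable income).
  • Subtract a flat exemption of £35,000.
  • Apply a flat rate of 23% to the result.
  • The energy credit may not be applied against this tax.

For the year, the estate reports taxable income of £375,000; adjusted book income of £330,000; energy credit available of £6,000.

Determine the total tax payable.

£67,850

General income tax:
  £127,000 × 7% = £8,890
  £135,000 × 12% = £16,200
  £113,000 × 22% = £24,860
  → £49,950
  Less energy credit £6,000 → £43,950

Shadow minimum tax:
  Base (adjusted book income): £330,000
  Less exemption £35,000 → base £295,000
  £295,000 × 23% = £67,850

£67,850 > £43,950, so the shadow minimum tax is the binding amount.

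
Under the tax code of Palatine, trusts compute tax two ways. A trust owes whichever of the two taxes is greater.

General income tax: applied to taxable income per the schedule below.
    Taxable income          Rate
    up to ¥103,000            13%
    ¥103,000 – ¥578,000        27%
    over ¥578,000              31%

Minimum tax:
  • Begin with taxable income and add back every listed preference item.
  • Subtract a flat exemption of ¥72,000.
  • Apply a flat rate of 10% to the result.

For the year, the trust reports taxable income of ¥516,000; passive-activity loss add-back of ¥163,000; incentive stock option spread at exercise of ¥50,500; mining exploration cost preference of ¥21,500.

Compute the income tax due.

General income tax:
  ¥103,000 × 13% = ¥13,390
  ¥413,000 × 27% = ¥111,510
  → ¥124,900

Minimum tax:
  Adjusted income: ¥516,000 + ¥163,000 + ¥50,500 + ¥21,500 = ¥751,000
  Less exemption ¥72,000 → base ¥679,000
  ¥679,000 × 10% = ¥67,900

¥124,900 > ¥67,900, so the general income tax governs.

¥124,900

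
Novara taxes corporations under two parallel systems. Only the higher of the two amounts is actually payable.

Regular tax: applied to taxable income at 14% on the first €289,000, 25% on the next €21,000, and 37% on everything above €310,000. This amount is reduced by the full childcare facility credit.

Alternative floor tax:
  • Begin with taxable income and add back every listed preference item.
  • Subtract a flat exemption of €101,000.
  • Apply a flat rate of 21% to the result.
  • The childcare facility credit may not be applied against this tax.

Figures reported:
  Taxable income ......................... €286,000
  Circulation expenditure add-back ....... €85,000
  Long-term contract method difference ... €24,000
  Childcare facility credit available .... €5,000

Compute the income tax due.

€61,740

Alternative floor tax:
  Adjusted income: €286,000 + €85,000 + €24,000 = €395,000
  Less exemption €101,000 → base €294,000
  €294,000 × 21% = €61,740

Regular tax:
  €286,000 × 14% = €40,040
  Less childcare facility credit €5,000 → €35,040

€61,740 > €35,040, so the alternative floor tax is the binding amount.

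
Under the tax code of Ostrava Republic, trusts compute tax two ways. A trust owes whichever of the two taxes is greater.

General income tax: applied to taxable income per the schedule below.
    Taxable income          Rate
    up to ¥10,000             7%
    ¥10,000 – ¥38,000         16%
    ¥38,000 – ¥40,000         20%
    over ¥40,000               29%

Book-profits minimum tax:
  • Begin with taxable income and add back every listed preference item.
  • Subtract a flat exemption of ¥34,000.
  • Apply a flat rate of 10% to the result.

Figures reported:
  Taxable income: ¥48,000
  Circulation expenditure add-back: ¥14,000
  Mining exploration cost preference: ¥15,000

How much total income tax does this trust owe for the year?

¥7,900

Book-profits minimum tax:
  Adjusted income: ¥48,000 + ¥14,000 + ¥15,000 = ¥77,000
  Less exemption ¥34,000 → base ¥43,000
  ¥43,000 × 10% = ¥4,300

General income tax:
  ¥10,000 × 7% = ¥700
  ¥28,000 × 16% = ¥4,480
  ¥2,000 × 20% = ¥400
  ¥8,000 × 29% = ¥2,320
  → ¥7,900

¥7,900 > ¥4,300, so the general income tax governs.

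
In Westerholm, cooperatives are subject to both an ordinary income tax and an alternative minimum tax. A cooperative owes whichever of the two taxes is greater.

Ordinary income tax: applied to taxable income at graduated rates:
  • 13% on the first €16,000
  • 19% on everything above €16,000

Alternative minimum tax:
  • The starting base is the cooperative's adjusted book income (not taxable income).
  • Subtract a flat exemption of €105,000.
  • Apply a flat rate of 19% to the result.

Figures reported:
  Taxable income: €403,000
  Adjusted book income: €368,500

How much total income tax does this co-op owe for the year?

Alternative minimum tax:
  Base (adjusted book income): €368,500
  Less exemption €105,000 → base €263,500
  €263,500 × 19% = €50,065

Ordinary income tax:
  €16,000 × 13% = €2,080
  €387,000 × 19% = €73,530
  → €75,610

€75,610 > €50,065, so the ordinary income tax governs.

€75,610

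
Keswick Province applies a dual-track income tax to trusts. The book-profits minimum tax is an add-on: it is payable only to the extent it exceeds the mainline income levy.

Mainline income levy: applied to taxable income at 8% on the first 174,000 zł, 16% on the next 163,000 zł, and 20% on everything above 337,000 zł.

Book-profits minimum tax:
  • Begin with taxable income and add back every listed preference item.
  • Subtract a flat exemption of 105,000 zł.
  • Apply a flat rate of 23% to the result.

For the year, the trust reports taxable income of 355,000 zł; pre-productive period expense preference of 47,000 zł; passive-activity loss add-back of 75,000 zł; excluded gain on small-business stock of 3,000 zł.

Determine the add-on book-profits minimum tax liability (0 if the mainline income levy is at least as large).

Book-profits minimum tax:
  Adjusted income: 355,000 zł + 47,000 zł + 75,000 zł + 3,000 zł = 480,000 zł
  Less exemption 105,000 zł → base 375,000 zł
  375,000 zł × 23% = 86,250 zł

Mainline income levy:
  174,000 zł × 8% = 13,920 zł
  163,000 zł × 16% = 26,080 zł
  18,000 zł × 20% = 3,600 zł
  → 43,600 zł

Excess of book-profits minimum tax over mainline income levy: 86,250 zł − 43,600 zł = 42,650 zł.

42,650 zł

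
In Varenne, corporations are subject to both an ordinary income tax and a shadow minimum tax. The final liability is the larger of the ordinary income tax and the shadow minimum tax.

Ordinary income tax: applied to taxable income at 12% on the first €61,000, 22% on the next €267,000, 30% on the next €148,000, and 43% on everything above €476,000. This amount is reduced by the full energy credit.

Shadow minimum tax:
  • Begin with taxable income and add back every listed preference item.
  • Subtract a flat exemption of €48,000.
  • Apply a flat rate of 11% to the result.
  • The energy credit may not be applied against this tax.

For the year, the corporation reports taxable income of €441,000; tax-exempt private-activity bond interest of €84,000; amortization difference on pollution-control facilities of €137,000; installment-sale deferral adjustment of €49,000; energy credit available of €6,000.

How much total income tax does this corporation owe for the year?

Shadow minimum tax:
  Adjusted income: €441,000 + €84,000 + €137,000 + €49,000 = €711,000
  Less exemption €48,000 → base €663,000
  €663,000 × 11% = €72,930

Ordinary income tax:
  €61,000 × 12% = €7,320
  €267,000 × 22% = €58,740
  €113,000 × 30% = €33,900
  → €99,960
  Less energy credit €6,000 → €93,960

€93,960 > €72,930, so the ordinary income tax governs.

€93,960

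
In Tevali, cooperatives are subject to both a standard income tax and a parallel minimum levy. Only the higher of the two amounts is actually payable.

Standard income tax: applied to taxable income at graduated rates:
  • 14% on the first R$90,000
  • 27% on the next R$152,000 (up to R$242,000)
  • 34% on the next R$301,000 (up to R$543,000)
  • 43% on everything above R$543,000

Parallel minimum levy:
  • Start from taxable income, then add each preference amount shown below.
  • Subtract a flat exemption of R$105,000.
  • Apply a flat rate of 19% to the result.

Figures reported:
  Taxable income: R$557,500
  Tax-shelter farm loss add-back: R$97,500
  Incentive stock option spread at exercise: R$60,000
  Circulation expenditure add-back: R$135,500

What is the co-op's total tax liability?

Parallel minimum levy:
  Adjusted income: R$557,500 + R$97,500 + R$60,000 + R$135,500 = R$850,500
  Less exemption R$105,000 → base R$745,500
  R$745,500 × 19% = R$141,645

Standard income tax:
  R$90,000 × 14% = R$12,600
  R$152,000 × 27% = R$41,040
  R$301,000 × 34% = R$102,340
  R$14,500 × 43% = R$6,235
  → R$162,215

R$162,215 > R$141,645, so the standard income tax governs.

R$162,215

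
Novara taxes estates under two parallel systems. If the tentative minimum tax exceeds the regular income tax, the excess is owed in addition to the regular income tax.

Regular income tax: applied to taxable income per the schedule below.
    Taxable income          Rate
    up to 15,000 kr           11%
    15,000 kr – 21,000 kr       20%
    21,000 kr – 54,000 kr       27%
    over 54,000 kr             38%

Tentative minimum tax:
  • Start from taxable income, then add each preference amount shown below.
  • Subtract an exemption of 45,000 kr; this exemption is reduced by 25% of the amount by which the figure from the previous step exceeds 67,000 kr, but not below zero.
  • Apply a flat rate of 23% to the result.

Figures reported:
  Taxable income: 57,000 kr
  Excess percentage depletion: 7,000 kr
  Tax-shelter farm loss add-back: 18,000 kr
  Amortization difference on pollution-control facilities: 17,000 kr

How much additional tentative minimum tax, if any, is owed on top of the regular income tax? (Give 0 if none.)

Regular income tax:
  15,000 kr × 11% = 1,650 kr
  6,000 kr × 20% = 1,200 kr
  33,000 kr × 27% = 8,910 kr
  3,000 kr × 38% = 1,140 kr
  → 12,900 kr

Tentative minimum tax:
  Adjusted income: 57,000 kr + 7,000 kr + 18,000 kr + 17,000 kr = 99,000 kr
  Exemption: 45,000 kr − 25% × (99,000 kr − 67,000 kr) = 45,000 kr − 8,000 kr = 37,000 kr
  Base: 99,000 kr − 37,000 kr = 62,000 kr
  62,000 kr × 23% = 14,260 kr

Excess of tentative minimum tax over regular income tax: 14,260 kr − 12,900 kr = 1,360 kr.

1,360 kr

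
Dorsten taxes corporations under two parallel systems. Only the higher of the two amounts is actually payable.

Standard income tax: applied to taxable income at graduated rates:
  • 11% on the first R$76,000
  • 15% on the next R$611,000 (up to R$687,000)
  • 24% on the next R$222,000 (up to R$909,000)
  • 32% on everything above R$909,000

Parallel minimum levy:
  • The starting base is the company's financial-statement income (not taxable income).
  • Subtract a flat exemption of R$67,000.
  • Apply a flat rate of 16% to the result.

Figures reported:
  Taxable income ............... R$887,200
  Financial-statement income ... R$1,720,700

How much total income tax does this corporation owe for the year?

Parallel minimum levy:
  Base (financial-statement income): R$1,720,700
  Less exemption R$67,000 → base R$1,653,700
  R$1,653,700 × 16% = R$264,592

Standard income tax:
  R$76,000 × 11% = R$8,360
  R$611,000 × 15% = R$91,650
  R$200,200 × 24% = R$48,048
  → R$148,058

R$264,592 > R$148,058, so the parallel minimum levy is the binding amount.

R$264,592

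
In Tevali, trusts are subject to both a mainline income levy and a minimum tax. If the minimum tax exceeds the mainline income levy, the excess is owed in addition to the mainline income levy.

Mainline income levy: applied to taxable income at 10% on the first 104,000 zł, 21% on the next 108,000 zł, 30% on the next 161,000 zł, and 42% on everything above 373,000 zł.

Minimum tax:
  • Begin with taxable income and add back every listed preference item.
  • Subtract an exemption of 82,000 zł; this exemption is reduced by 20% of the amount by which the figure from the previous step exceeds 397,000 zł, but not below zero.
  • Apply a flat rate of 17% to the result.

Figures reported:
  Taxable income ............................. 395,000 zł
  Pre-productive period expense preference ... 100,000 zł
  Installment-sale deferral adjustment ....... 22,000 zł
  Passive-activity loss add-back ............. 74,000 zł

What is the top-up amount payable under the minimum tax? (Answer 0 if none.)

Mainline income levy:
  104,000 zł × 10% = 10,400 zł
  108,000 zł × 21% = 22,680 zł
  161,000 zł × 30% = 48,300 zł
  22,000 zł × 42% = 9,240 zł
  → 90,620 zł

Minimum tax:
  Adjusted income: 395,000 zł + 100,000 zł + 22,000 zł + 74,000 zł = 591,000 zł
  Exemption: 82,000 zł − 20% × (591,000 zł − 397,000 zł) = 82,000 zł − 38,800 zł = 43,200 zł
  Base: 591,000 zł − 43,200 zł = 547,800 zł
  547,800 zł × 17% = 93,126 zł

Excess of minimum tax over mainline income levy: 93,126 zł − 90,620 zł = 2,506 zł.

2,506 zł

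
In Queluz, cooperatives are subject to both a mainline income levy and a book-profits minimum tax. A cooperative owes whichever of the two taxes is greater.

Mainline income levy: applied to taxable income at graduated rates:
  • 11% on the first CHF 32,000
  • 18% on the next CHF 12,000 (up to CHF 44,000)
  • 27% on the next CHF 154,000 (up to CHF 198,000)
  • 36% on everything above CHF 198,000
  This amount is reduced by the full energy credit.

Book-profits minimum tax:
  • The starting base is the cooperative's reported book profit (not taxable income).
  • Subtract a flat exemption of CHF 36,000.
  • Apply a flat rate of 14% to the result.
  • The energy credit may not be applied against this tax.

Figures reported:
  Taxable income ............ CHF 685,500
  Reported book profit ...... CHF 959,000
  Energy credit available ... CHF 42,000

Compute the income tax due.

CHF 180,760

Mainline income levy:
  CHF 32,000 × 11% = CHF 3,520
  CHF 12,000 × 18% = CHF 2,160
  CHF 154,000 × 27% = CHF 41,580
  CHF 487,500 × 36% = CHF 175,500
  → CHF 222,760
  Less energy credit CHF 42,000 → CHF 180,760

Book-profits minimum tax:
  Base (reported book profit): CHF 959,000
  Less exemption CHF 36,000 → base CHF 923,000
  CHF 923,000 × 14% = CHF 129,220

CHF 180,760 > CHF 129,220, so the mainline income levy governs.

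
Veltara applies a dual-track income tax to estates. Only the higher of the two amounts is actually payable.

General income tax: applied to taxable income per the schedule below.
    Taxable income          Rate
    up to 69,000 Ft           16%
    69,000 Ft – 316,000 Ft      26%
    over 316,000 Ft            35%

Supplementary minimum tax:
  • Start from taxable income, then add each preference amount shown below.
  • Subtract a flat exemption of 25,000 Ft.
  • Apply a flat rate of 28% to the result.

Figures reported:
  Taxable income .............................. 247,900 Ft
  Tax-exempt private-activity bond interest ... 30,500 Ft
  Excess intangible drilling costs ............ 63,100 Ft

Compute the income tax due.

General income tax:
  69,000 Ft × 16% = 11,040 Ft
  178,900 Ft × 26% = 46,514 Ft
  → 57,554 Ft

Supplementary minimum tax:
  Adjusted income: 247,900 Ft + 30,500 Ft + 63,100 Ft = 341,500 Ft
  Less exemption 25,000 Ft → base 316,500 Ft
  316,500 Ft × 28% = 88,620 Ft

88,620 Ft > 57,554 Ft, so the supplementary minimum tax is the binding amount.

88,620 Ft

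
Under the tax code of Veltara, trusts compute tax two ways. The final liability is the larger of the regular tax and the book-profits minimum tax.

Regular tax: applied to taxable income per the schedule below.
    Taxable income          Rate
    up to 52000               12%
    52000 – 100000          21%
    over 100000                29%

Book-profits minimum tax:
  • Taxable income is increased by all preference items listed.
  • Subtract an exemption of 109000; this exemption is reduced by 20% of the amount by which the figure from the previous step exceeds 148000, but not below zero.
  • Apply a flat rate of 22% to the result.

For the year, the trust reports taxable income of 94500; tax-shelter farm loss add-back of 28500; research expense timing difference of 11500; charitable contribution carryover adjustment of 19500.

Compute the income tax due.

15165

Regular tax:
  52000 × 12% = 6240
  42500 × 21% = 8925
  → 15165

Book-profits minimum tax:
  Adjusted income: 94500 + 28500 + 11500 + 19500 = 154000
  Exemption: 109000 − 20% × (154000 − 148000) = 109000 − 1200 = 107800
  Base: 154000 − 107800 = 46200
  46200 × 22% = 10164

15165 > 10164, so the regular tax governs.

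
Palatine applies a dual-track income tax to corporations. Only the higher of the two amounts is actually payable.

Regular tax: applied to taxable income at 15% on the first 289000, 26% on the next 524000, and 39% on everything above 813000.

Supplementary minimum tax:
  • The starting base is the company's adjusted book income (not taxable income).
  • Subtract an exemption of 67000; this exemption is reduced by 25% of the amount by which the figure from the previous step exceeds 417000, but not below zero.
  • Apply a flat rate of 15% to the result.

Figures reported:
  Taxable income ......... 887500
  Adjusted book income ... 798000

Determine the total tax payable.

Regular tax:
  289000 × 15% = 43350
  524000 × 26% = 136240
  74500 × 39% = 29055
  → 208645

Supplementary minimum tax:
  Base (adjusted book income): 798000
  Exemption: 25% × (798000 − 417000) = 95250 ≥ 67000, so the exemption is fully phased out
  Base: 798000 − 0 = 798000
  798000 × 15% = 119700

208645 > 119700, so the regular tax governs.

208645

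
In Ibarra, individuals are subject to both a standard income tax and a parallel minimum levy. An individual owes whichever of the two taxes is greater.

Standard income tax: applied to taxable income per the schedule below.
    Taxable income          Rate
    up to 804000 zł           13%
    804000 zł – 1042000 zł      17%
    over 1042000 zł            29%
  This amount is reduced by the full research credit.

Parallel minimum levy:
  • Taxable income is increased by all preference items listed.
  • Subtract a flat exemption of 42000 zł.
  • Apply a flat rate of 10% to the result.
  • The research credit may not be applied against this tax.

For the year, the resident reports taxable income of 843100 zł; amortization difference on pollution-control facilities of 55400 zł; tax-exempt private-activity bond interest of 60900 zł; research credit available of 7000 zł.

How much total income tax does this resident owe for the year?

Standard income tax:
  804000 zł × 13% = 104520 zł
  39100 zł × 17% = 6647 zł
  → 111167 zł
  Less research credit 7000 zł → 104167 zł

Parallel minimum levy:
  Adjusted income: 843100 zł + 55400 zł + 60900 zł = 959400 zł
  Less exemption 42000 zł → base 917400 zł
  917400 zł × 10% = 91740 zł

104167 zł > 91740 zł, so the standard income tax governs.

104167 zł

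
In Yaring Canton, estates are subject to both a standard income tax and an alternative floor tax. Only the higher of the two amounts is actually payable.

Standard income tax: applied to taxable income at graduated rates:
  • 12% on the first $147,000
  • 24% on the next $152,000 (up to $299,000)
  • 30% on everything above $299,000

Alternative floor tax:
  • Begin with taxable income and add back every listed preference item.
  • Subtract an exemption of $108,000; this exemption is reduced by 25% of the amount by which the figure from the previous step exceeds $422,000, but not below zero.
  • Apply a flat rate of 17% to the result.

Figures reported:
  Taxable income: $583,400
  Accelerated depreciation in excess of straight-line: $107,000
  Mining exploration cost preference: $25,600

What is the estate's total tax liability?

Alternative floor tax:
  Adjusted income: $583,400 + $107,000 + $25,600 = $716,000
  Exemption: $108,000 − 25% × ($716,000 − $422,000) = $108,000 − $73,500 = $34,500
  Base: $716,000 − $34,500 = $681,500
  $681,500 × 17% = $115,855

Standard income tax:
  $147,000 × 12% = $17,640
  $152,000 × 24% = $36,480
  $284,400 × 30% = $85,320
  → $139,440

$139,440 > $115,855, so the standard income tax governs.

$139,440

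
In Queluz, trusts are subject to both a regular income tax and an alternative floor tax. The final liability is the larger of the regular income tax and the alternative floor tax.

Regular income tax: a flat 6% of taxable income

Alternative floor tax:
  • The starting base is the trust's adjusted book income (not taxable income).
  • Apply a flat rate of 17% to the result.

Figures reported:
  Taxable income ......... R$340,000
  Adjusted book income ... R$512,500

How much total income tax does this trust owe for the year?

R$87,125

Regular income tax:
  R$340,000 × 6% = R$20,400

Alternative floor tax:
  Base (adjusted book income): R$512,500
  R$512,500 × 17% = R$87,125

R$87,125 > R$20,400, so the alternative floor tax is the binding amount.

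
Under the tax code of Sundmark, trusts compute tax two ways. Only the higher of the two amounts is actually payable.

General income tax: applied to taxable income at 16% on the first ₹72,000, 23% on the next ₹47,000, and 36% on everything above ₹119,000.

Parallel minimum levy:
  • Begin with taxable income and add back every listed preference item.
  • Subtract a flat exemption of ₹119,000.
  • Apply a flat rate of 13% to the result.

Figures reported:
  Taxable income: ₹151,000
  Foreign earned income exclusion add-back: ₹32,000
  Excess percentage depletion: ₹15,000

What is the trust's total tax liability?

₹33,850

Parallel minimum levy:
  Adjusted income: ₹151,000 + ₹32,000 + ₹15,000 = ₹198,000
  Less exemption ₹119,000 → base ₹79,000
  ₹79,000 × 13% = ₹10,270

General income tax:
  ₹72,000 × 16% = ₹11,520
  ₹47,000 × 23% = ₹10,810
  ₹32,000 × 36% = ₹11,520
  → ₹33,850

₹33,850 > ₹10,270, so the general income tax governs.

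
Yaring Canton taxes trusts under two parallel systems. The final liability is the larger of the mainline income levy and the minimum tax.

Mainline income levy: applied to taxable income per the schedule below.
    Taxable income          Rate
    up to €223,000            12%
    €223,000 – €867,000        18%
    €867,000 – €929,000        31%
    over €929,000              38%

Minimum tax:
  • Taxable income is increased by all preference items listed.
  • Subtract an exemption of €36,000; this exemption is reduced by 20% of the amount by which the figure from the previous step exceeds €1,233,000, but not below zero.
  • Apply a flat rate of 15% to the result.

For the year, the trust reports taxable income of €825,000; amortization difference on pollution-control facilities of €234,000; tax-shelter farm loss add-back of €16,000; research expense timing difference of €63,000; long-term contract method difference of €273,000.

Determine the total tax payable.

€211,590

Minimum tax:
  Adjusted income: €825,000 + €234,000 + €16,000 + €63,000 + €273,000 = €1,411,000
  Exemption: €36,000 − 20% × (€1,411,000 − €1,233,000) = €36,000 − €35,600 = €400
  Base: €1,411,000 − €400 = €1,410,600
  €1,410,600 × 15% = €211,590

Mainline income levy:
  €223,000 × 12% = €26,760
  €602,000 × 18% = €108,360
  → €135,120

€211,590 > €135,120, so the minimum tax is the binding amount.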